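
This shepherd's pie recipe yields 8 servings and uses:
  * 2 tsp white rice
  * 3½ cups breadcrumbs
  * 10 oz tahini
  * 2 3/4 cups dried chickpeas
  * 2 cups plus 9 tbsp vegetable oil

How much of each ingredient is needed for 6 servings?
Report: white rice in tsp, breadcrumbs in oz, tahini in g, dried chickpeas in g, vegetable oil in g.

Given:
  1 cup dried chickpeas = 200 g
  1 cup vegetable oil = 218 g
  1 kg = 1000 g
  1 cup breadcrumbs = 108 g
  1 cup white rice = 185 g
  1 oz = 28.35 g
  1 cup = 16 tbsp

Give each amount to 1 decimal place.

white rice: 1.5 tsp; breadcrumbs: 10.0 oz; tahini: 212.6 g; dried chickpeas: 412.5 g; vegetable oil: 419.0 g

Scaling factor: 6/8 = 3/4 = 0.75.
white rice: 2 tsp × 3/4 = 1.5 tsp
breadcrumbs: 3.5 cup × 3/4 × 108 g/cup ÷ 28.35 g/oz = 10.0 oz
tahini: 10 oz × 3/4 × 28.35 g/oz ≈ 212.6 g
dried chickpeas: 2.75 cup × 3/4 × 200 g/cup = 412.5 g
vegetable oil: (2 cup + 9 tbsp = 2.5625 cup) × 3/4 × 218 g/cup ≈ 419.0 g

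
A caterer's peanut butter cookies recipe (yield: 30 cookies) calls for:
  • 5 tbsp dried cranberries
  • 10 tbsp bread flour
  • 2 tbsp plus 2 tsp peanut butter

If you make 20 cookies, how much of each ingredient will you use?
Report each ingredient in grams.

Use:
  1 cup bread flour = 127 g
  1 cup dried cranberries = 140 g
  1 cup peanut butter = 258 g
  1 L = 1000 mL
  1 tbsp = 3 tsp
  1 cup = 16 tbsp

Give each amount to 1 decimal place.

Scaling factor: 20/30 = 2/3.
dried cranberries: 5 tbsp × 2/3 ÷ 16 tbsp/cup × 140 g/cup ≈ 29.2 g
bread flour: 10 tbsp × 2/3 ÷ 16 tbsp/cup × 127 g/cup ≈ 52.9 g
peanut butter: (2 tbsp + 2 tsp = 8/3 tbsp) × 2/3 ÷ 16 tbsp/cup × 258 g/cup ≈ 28.7 g

dried cranberries: 29.2 g; bread flour: 52.9 g; peanut butter: 28.7 g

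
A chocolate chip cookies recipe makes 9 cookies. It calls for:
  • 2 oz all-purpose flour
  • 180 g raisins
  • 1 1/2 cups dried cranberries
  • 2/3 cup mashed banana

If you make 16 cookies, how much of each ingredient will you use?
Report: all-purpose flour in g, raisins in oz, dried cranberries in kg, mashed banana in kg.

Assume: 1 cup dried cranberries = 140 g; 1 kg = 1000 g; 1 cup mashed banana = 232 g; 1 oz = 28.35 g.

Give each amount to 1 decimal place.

Scaling factor: 16/9.
all-purpose flour: 2 oz × 16/9 × 28.35 g/oz = 100.8 g
raisins: 180 g × 16/9 ÷ 28.35 g/oz ≈ 11.3 oz
dried cranberries: 1.5 cup × 16/9 × 140 g/cup ÷ 1000 g/kg ≈ 0.4 kg
mashed banana: 2/3 cup × 16/9 × 232 g/cup ÷ 1000 g/kg ≈ 0.3 kg

all-purpose flour: 100.8 g; raisins: 11.3 oz; dried cranberries: 0.4 kg; mashed banana: 0.3 kg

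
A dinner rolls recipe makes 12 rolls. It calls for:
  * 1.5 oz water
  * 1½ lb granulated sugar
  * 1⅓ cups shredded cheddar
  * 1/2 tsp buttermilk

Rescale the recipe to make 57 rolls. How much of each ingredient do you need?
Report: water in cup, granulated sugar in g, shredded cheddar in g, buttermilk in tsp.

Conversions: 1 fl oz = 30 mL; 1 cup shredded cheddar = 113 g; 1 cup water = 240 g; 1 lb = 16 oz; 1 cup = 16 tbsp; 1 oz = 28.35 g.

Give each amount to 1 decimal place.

water: 0.8 cup; granulated sugar: 3231.9 g; shredded cheddar: 715.7 g; buttermilk: 2.4 tsp

Scaling factor: 57/12 = 19/4 = 4.75.
water: 1.5 oz × 19/4 × 28.35 g/oz ÷ 240 g/cup ≈ 0.8 cup
granulated sugar: 1.5 lb × 19/4 × 16 oz/lb × 28.35 g/oz = 3231.9 g
shredded cheddar: 4/3 cup × 19/4 × 113 g/cup ≈ 715.7 g
buttermilk: 0.5 tsp × 19/4 ≈ 2.4 tsp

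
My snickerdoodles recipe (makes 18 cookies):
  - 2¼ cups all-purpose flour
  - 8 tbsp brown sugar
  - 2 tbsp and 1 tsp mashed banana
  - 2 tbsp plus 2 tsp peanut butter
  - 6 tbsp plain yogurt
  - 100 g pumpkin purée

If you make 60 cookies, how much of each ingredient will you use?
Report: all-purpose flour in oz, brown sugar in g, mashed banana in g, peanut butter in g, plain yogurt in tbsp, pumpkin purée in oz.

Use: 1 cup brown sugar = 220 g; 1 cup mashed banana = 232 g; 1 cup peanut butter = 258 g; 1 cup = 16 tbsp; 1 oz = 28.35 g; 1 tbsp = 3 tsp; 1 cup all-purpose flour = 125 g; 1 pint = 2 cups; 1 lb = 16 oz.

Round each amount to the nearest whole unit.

all-purpose flour: 33 oz; brown sugar: 367 g; mashed banana: 113 g; peanut butter: 143 g; plain yogurt: 20 tbsp; pumpkin purée: 12 oz

Scaling factor: 60/18 = 10/3.
all-purpose flour: 2.25 cup × 10/3 × 125 g/cup ÷ 28.35 g/oz ≈ 33 oz
brown sugar: 8 tbsp × 10/3 ÷ 16 tbsp/cup × 220 g/cup ≈ 367 g
mashed banana: (2 tbsp + 1 tsp = 7/3 tbsp) × 10/3 ÷ 16 tbsp/cup × 232 g/cup ≈ 113 g
peanut butter: (2 tbsp + 2 tsp = 8/3 tbsp) × 10/3 ÷ 16 tbsp/cup × 258 g/cup ≈ 143 g
plain yogurt: 6 tbsp × 10/3 = 20 tbsp
pumpkin purée: 100 g × 10/3 ÷ 28.35 g/oz ≈ 12 oz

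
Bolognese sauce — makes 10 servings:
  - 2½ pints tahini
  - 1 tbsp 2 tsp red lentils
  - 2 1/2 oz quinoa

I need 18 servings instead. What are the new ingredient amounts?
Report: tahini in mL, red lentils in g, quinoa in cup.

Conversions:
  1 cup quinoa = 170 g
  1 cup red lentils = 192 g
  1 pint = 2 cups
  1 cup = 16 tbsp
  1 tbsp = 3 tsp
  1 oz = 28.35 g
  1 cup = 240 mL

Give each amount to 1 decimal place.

Scaling factor: 18/10 = 9/5 = 1.8.
tahini: 2.5 pint × 9/5 × 2 cup/pint × 240 mL/cup = 2160.0 mL
red lentils: (1 tbsp + 2 tsp = 5/3 tbsp) × 9/5 ÷ 16 tbsp/cup × 192 g/cup = 36.0 g
quinoa: 2.5 oz × 9/5 × 28.35 g/oz ÷ 170 g/cup ≈ 0.8 cup

tahini: 2160.0 mL; red lentils: 36.0 g; quinoa: 0.8 cup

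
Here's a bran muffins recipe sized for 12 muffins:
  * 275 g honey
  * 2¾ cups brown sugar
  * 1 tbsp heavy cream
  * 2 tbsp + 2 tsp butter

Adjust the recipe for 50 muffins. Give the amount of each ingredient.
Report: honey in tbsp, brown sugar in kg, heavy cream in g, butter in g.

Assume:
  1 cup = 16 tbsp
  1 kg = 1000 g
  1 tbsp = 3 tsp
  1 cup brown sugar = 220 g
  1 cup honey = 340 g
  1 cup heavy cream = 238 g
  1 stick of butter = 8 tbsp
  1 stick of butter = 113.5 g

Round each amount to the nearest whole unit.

honey: 54 tbsp; brown sugar: 3 kg; heavy cream: 62 g; butter: 158 g

Scaling factor: 50/12 = 25/6.
honey: 275 g × 25/6 ÷ 340 g/cup × 16 tbsp/cup ≈ 54 tbsp
brown sugar: 2.75 cup × 25/6 × 220 g/cup ÷ 1000 g/kg ≈ 3 kg
heavy cream: 1 tbsp × 25/6 ÷ 16 tbsp/cup × 238 g/cup ≈ 62 g
butter: (2 tbsp + 2 tsp = 8/3 tbsp) × 25/6 ÷ 8 tbsp/stick × 113.5 g/stick ≈ 158 g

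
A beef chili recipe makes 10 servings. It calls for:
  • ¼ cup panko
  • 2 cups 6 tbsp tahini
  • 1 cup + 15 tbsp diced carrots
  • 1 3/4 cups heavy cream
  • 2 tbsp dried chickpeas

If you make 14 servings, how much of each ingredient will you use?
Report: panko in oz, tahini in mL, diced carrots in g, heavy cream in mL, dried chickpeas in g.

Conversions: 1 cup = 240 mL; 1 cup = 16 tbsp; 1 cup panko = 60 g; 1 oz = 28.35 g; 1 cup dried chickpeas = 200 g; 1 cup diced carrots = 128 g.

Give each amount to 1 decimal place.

Scaling factor: 14/10 = 7/5 = 1.4.
panko: 0.25 cup × 7/5 × 60 g/cup ÷ 28.35 g/oz ≈ 0.7 oz
tahini: (2 cup + 6 tbsp = 2.375 cup) × 7/5 × 240 mL/cup = 798.0 mL
diced carrots: (1 cup + 15 tbsp = 1.9375 cup) × 7/5 × 128 g/cup = 347.2 g
heavy cream: 1.75 cup × 7/5 × 240 mL/cup = 588.0 mL
dried chickpeas: 2 tbsp × 7/5 ÷ 16 tbsp/cup × 200 g/cup = 35.0 g

panko: 0.7 oz; tahini: 798.0 mL; diced carrots: 347.2 g; heavy cream: 588.0 mL; dried chickpeas: 35.0 g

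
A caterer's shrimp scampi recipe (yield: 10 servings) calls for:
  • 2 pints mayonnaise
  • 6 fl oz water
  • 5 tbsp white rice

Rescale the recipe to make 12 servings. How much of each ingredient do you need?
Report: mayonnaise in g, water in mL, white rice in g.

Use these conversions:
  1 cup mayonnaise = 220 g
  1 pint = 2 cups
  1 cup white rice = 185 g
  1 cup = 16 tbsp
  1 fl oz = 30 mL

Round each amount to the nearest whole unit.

Scaling factor: 12/10 = 6/5 = 1.2.
mayonnaise: 2 pint × 6/5 × 2 cup/pint × 220 g/cup = 1056 g
water: 6 fl oz × 6/5 × 30 mL/fl oz = 216 mL
white rice: 5 tbsp × 6/5 ÷ 16 tbsp/cup × 185 g/cup ≈ 69 g

mayonnaise: 1056 g; water: 216 mL; white rice: 69 g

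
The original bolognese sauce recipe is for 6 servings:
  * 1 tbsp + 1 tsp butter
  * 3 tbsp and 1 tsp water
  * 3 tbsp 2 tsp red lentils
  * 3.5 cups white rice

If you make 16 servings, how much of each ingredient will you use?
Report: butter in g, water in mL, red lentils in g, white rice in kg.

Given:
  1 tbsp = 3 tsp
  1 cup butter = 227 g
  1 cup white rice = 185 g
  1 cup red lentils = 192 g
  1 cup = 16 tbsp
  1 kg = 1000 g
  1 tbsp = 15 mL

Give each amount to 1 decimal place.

butter: 50.4 g; water: 133.3 mL; red lentils: 117.3 g; white rice: 1.7 kg

Scaling factor: 16/6 = 8/3.
butter: (1 tbsp + 1 tsp = 4/3 tbsp) × 8/3 ÷ 16 tbsp/cup × 227 g/cup ≈ 50.4 g
water: (3 tbsp + 1 tsp = 10/3 tbsp) × 8/3 × 15 mL/tbsp ≈ 133.3 mL
red lentils: (3 tbsp + 2 tsp = 11/3 tbsp) × 8/3 ÷ 16 tbsp/cup × 192 g/cup ≈ 117.3 g
white rice: 3.5 cup × 8/3 × 185 g/cup ÷ 1000 g/kg ≈ 1.7 kg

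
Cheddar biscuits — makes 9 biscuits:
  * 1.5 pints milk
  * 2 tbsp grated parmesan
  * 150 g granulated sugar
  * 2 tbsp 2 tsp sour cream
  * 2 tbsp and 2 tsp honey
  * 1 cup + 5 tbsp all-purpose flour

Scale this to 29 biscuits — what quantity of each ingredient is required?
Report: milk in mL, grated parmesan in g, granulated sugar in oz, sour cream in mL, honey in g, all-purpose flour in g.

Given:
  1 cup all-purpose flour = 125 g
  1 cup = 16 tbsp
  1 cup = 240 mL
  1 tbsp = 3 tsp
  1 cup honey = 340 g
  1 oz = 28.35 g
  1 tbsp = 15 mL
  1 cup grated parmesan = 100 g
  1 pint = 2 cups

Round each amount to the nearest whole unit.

Scaling factor: 29/9.
milk: 1.5 pint × 29/9 × 2 cup/pint × 240 mL/cup = 2320 mL
grated parmesan: 2 tbsp × 29/9 ÷ 16 tbsp/cup × 100 g/cup ≈ 40 g
granulated sugar: 150 g × 29/9 ÷ 28.35 g/oz ≈ 17 oz
sour cream: (2 tbsp + 2 tsp = 8/3 tbsp) × 29/9 × 15 mL/tbsp ≈ 129 mL
honey: (2 tbsp + 2 tsp = 8/3 tbsp) × 29/9 ÷ 16 tbsp/cup × 340 g/cup ≈ 183 g
all-purpose flour: (1 cup + 5 tbsp = 1.3125 cup) × 29/9 × 125 g/cup ≈ 529 g

milk: 2320 mL; grated parmesan: 40 g; granulated sugar: 17 oz; sour cream: 129 mL; honey: 183 g; all-purpose flour: 529 g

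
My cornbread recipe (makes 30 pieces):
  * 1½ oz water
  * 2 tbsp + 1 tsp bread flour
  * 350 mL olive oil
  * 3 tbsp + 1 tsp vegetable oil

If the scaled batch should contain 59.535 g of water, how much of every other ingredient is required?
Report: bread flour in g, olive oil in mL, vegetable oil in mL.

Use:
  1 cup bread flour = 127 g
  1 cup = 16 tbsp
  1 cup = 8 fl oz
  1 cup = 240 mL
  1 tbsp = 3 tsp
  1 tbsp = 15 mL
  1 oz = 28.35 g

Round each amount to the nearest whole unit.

bread flour: 26 g; olive oil: 490 mL; vegetable oil: 70 mL

The original recipe has 42.525 g of water, so the scaling factor is 59.535 ÷ 42.525 = 7/5 = 1.4.
bread flour: (2 tbsp + 1 tsp = 7/3 tbsp) × 7/5 ÷ 16 tbsp/cup × 127 g/cup ≈ 26 g
olive oil: 350 mL × 7/5 = 490 mL
vegetable oil: (3 tbsp + 1 tsp = 10/3 tbsp) × 7/5 × 15 mL/tbsp = 70 mL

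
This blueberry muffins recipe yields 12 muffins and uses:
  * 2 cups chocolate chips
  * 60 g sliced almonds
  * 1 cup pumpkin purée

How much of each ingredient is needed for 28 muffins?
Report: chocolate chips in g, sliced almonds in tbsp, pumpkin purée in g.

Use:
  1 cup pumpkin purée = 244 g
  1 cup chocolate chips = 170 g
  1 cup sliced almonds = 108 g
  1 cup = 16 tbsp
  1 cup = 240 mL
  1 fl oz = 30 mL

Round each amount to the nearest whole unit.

Scaling factor: 28/12 = 7/3.
chocolate chips: 2 cup × 7/3 × 170 g/cup ≈ 793 g
sliced almonds: 60 g × 7/3 ÷ 108 g/cup × 16 tbsp/cup ≈ 21 tbsp
pumpkin purée: 1 cup × 7/3 × 244 g/cup ≈ 569 g

chocolate chips: 793 g; sliced almonds: 21 tbsp; pumpkin purée: 569 g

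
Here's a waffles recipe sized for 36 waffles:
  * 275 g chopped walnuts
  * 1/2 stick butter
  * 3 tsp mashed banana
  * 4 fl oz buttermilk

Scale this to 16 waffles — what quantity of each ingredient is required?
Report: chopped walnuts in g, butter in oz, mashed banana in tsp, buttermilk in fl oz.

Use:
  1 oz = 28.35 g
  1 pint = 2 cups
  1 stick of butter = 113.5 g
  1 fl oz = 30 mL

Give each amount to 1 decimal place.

Scaling factor: 16/36 = 4/9.
chopped walnuts: 275 g × 4/9 ≈ 122.2 g
butter: 0.5 stick × 4/9 × 113.5 g/stick ÷ 28.35 g/oz ≈ 0.9 oz
mashed banana: 3 tsp × 4/9 ≈ 1.3 tsp
buttermilk: 4 fl oz × 4/9 ≈ 1.8 fl oz

chopped walnuts: 122.2 g; butter: 0.9 oz; mashed banana: 1.3 tsp; buttermilk: 1.8 fl oz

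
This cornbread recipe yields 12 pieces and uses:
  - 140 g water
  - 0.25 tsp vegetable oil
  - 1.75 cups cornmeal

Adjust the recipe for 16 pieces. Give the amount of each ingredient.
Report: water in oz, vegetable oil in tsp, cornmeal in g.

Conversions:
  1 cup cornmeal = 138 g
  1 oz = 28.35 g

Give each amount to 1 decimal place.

Scaling factor: 16/12 = 4/3.
water: 140 g × 4/3 ÷ 28.35 g/oz ≈ 6.6 oz
vegetable oil: 0.25 tsp × 4/3 ≈ 0.3 tsp
cornmeal: 1.75 cup × 4/3 × 138 g/cup = 322.0 g

water: 6.6 oz; vegetable oil: 0.3 tsp; cornmeal: 322.0 g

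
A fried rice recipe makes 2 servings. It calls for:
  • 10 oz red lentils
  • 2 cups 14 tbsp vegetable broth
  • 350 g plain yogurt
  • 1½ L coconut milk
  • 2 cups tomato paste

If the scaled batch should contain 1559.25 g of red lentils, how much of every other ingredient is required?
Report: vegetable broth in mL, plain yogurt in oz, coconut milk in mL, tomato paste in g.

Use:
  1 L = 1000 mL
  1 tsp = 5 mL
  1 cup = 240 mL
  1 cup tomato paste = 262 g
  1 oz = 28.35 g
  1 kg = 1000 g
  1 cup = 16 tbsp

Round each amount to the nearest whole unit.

vegetable broth: 3795 mL; plain yogurt: 68 oz; coconut milk: 8250 mL; tomato paste: 2882 g

The original recipe has 283.5 g of red lentils, so the scaling factor is 1559.25 ÷ 283.5 = 11/2 = 5.5.
vegetable broth: (2 cup + 14 tbsp = 2.875 cup) × 11/2 × 240 mL/cup = 3795 mL
plain yogurt: 350 g × 11/2 ÷ 28.35 g/oz ≈ 68 oz
coconut milk: 1.5 L × 11/2 × 1000 mL/L = 8250 mL
tomato paste: 2 cup × 11/2 × 262 g/cup = 2882 g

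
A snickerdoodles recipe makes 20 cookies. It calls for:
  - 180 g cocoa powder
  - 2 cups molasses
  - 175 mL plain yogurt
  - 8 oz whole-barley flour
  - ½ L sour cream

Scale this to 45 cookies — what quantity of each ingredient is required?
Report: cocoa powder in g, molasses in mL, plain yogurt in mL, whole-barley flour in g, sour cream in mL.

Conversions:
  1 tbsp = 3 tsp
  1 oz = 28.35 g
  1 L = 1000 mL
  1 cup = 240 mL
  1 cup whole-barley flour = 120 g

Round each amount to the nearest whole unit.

Scaling factor: 45/20 = 9/4 = 2.25.
cocoa powder: 180 g × 9/4 = 405 g
molasses: 2 cup × 9/4 × 240 mL/cup = 1080 mL
plain yogurt: 175 mL × 9/4 ≈ 394 mL
whole-barley flour: 8 oz × 9/4 × 28.35 g/oz ≈ 510 g
sour cream: 0.5 L × 9/4 × 1000 mL/L = 1125 mL

cocoa powder: 405 g; molasses: 1080 mL; plain yogurt: 394 mL; whole-barley flour: 510 g; sour cream: 1125 mL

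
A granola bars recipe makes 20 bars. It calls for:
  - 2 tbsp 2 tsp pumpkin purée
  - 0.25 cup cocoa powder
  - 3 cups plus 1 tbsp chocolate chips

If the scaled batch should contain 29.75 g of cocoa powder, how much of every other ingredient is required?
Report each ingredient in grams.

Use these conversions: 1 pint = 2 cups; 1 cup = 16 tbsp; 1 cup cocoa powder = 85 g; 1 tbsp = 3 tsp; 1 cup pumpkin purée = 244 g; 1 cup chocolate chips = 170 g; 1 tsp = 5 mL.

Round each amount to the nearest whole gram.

pumpkin purée: 57 g; chocolate chips: 729 g

The original recipe has 21.25 g of cocoa powder, so the scaling factor is 29.75 ÷ 21.25 = 7/5 = 1.4.
pumpkin purée: (2 tbsp + 2 tsp = 8/3 tbsp) × 7/5 ÷ 16 tbsp/cup × 244 g/cup ≈ 57 g
chocolate chips: (3 cup + 1 tbsp = 3.0625 cup) × 7/5 × 170 g/cup ≈ 729 g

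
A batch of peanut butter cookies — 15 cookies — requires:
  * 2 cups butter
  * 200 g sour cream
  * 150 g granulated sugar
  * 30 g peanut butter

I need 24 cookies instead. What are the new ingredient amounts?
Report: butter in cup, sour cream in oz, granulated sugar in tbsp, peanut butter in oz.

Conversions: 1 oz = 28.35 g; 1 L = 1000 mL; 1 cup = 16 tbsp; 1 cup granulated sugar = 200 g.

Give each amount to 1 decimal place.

butter: 3.2 cup; sour cream: 11.3 oz; granulated sugar: 19.2 tbsp; peanut butter: 1.7 oz

Scaling factor: 24/15 = 8/5 = 1.6.
butter: 2 cup × 8/5 = 3.2 cup
sour cream: 200 g × 8/5 ÷ 28.35 g/oz ≈ 11.3 oz
granulated sugar: 150 g × 8/5 ÷ 200 g/cup × 16 tbsp/cup = 19.2 tbsp
peanut butter: 30 g × 8/5 ÷ 28.35 g/oz ≈ 1.7 oz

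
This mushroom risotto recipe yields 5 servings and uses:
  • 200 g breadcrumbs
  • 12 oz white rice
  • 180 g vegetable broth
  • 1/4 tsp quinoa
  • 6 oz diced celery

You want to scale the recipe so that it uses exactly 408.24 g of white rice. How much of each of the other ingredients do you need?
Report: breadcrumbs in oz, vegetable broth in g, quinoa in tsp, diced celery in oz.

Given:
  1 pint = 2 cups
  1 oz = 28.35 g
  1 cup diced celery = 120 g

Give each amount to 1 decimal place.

breadcrumbs: 8.5 oz; vegetable broth: 216.0 g; quinoa: 0.3 tsp; diced celery: 7.2 oz

The original recipe has 340.2 g of white rice, so the scaling factor is 408.24 ÷ 340.2 = 6/5 = 1.2.
breadcrumbs: 200 g × 6/5 ÷ 28.35 g/oz ≈ 8.5 oz
vegetable broth: 180 g × 6/5 = 216.0 g
quinoa: 0.25 tsp × 6/5 = 0.3 tsp
diced celery: 6 oz × 6/5 = 7.2 oz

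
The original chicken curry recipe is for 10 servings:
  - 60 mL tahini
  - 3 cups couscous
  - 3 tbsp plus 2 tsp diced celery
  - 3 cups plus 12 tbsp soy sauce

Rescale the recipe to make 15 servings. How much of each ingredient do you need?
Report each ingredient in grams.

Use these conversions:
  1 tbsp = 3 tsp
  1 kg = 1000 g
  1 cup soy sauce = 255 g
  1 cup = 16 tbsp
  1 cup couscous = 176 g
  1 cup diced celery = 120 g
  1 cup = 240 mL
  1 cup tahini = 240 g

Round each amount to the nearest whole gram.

tahini: 90 g; couscous: 792 g; diced celery: 41 g; soy sauce: 1434 g

Scaling factor: 15/10 = 3/2 = 1.5.
tahini: 60 mL × 3/2 ÷ 240 mL/cup × 240 g/cup = 90 g
couscous: 3 cup × 3/2 × 176 g/cup = 792 g
diced celery: (3 tbsp + 2 tsp = 11/3 tbsp) × 3/2 ÷ 16 tbsp/cup × 120 g/cup ≈ 41 g
soy sauce: (3 cup + 12 tbsp = 3.75 cup) × 3/2 × 255 g/cup ≈ 1434 g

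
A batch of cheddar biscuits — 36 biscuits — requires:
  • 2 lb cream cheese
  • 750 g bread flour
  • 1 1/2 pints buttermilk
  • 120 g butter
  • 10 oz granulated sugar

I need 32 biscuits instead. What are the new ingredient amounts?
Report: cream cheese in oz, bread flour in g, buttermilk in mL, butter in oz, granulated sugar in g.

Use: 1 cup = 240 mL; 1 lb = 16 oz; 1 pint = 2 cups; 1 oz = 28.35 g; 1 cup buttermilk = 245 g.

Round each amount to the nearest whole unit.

Scaling factor: 32/36 = 8/9.
cream cheese: 2 lb × 8/9 × 16 oz/lb ≈ 28 oz
bread flour: 750 g × 8/9 ≈ 667 g
buttermilk: 1.5 pint × 8/9 × 2 cup/pint × 240 mL/cup = 640 mL
butter: 120 g × 8/9 ÷ 28.35 g/oz ≈ 4 oz
granulated sugar: 10 oz × 8/9 × 28.35 g/oz = 252 g

cream cheese: 28 oz; bread flour: 667 g; buttermilk: 640 mL; butter: 4 oz; granulated sugar: 252 g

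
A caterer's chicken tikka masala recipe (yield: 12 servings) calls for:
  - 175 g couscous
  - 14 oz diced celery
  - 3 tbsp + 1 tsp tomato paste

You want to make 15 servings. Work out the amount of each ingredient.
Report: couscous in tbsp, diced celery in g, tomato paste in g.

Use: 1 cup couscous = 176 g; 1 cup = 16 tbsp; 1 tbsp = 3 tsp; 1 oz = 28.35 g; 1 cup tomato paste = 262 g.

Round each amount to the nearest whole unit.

couscous: 20 tbsp; diced celery: 496 g; tomato paste: 68 g

Scaling factor: 15/12 = 5/4 = 1.25.
couscous: 175 g × 5/4 ÷ 176 g/cup × 16 tbsp/cup ≈ 20 tbsp
diced celery: 14 oz × 5/4 × 28.35 g/oz ≈ 496 g
tomato paste: (3 tbsp + 1 tsp = 10/3 tbsp) × 5/4 ÷ 16 tbsp/cup × 262 g/cup ≈ 68 g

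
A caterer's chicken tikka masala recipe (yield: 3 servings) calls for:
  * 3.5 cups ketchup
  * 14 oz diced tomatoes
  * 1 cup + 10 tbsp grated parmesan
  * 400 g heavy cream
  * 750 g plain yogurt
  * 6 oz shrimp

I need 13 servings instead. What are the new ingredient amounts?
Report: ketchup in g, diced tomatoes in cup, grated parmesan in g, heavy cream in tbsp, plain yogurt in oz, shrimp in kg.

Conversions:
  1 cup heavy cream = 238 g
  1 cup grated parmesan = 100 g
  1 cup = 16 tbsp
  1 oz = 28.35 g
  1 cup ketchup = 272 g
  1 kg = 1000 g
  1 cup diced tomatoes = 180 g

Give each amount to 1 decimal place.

Scaling factor: 13/3.
ketchup: 3.5 cup × 13/3 × 272 g/cup ≈ 4125.3 g
diced tomatoes: 14 oz × 13/3 × 28.35 g/oz ÷ 180 g/cup ≈ 9.6 cup
grated parmesan: (1 cup + 10 tbsp = 1.625 cup) × 13/3 × 100 g/cup ≈ 704.2 g
heavy cream: 400 g × 13/3 ÷ 238 g/cup × 16 tbsp/cup ≈ 116.5 tbsp
plain yogurt: 750 g × 13/3 ÷ 28.35 g/oz ≈ 114.6 oz
shrimp: 6 oz × 13/3 × 28.35 g/oz ÷ 1000 g/kg ≈ 0.7 kg

ketchup: 4125.3 g; diced tomatoes: 9.6 cup; grated parmesan: 704.2 g; heavy cream: 116.5 tbsp; plain yogurt: 114.6 oz; shrimp: 0.7 kg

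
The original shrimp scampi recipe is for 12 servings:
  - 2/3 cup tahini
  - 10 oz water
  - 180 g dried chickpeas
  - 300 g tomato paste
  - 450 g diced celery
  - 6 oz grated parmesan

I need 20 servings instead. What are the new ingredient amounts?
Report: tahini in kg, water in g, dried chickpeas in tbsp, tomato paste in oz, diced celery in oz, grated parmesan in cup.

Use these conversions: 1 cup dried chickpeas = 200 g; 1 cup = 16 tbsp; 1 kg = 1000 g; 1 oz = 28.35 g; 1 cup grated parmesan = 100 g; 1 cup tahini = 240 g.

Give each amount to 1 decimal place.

Scaling factor: 20/12 = 5/3.
tahini: 2/3 cup × 5/3 × 240 g/cup ÷ 1000 g/kg ≈ 0.3 kg
water: 10 oz × 5/3 × 28.35 g/oz = 472.5 g
dried chickpeas: 180 g × 5/3 ÷ 200 g/cup × 16 tbsp/cup = 24.0 tbsp
tomato paste: 300 g × 5/3 ÷ 28.35 g/oz ≈ 17.6 oz
diced celery: 450 g × 5/3 ÷ 28.35 g/oz ≈ 26.5 oz
grated parmesan: 6 oz × 5/3 × 28.35 g/oz ÷ 100 g/cup ≈ 2.8 cup

tahini: 0.3 kg; water: 472.5 g; dried chickpeas: 24.0 tbsp; tomato paste: 17.6 oz; diced celery: 26.5 oz; grated parmesan: 2.8 cup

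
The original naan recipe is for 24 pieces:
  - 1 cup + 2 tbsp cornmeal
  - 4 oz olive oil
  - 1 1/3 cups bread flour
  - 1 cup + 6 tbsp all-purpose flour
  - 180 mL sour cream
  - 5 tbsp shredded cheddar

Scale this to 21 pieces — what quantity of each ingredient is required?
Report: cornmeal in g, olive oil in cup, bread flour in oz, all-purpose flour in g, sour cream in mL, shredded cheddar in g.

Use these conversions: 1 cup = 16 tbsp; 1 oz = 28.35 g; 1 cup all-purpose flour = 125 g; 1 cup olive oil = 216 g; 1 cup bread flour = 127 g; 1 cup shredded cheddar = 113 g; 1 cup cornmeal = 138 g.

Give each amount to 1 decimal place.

cornmeal: 135.8 g; olive oil: 0.5 cup; bread flour: 5.2 oz; all-purpose flour: 150.4 g; sour cream: 157.5 mL; shredded cheddar: 30.9 g

Scaling factor: 21/24 = 7/8 = 0.875.
cornmeal: (1 cup + 2 tbsp = 1.125 cup) × 7/8 × 138 g/cup ≈ 135.8 g
olive oil: 4 oz × 7/8 × 28.35 g/oz ÷ 216 g/cup ≈ 0.5 cup
bread flour: 4/3 cup × 7/8 × 127 g/cup ÷ 28.35 g/oz ≈ 5.2 oz
all-purpose flour: (1 cup + 6 tbsp = 1.375 cup) × 7/8 × 125 g/cup ≈ 150.4 g
sour cream: 180 mL × 7/8 = 157.5 mL
shredded cheddar: 5 tbsp × 7/8 ÷ 16 tbsp/cup × 113 g/cup ≈ 30.9 g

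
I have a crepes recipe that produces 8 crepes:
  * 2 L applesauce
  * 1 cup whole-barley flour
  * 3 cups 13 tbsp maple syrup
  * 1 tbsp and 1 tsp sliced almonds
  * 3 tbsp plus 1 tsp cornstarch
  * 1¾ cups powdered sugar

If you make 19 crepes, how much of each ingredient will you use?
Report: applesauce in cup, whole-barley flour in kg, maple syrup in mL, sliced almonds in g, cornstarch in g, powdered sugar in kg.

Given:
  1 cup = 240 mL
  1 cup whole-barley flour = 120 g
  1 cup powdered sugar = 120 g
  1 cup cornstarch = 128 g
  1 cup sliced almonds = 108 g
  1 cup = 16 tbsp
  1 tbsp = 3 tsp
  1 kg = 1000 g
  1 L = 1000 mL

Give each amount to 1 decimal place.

applesauce: 19.8 cup; whole-barley flour: 0.3 kg; maple syrup: 2173.1 mL; sliced almonds: 21.4 g; cornstarch: 63.3 g; powdered sugar: 0.5 kg

Scaling factor: 19/8 = 2.375.
applesauce: 2 L × 19/8 × 1000 mL/L ÷ 240 mL/cup ≈ 19.8 cup
whole-barley flour: 1 cup × 19/8 × 120 g/cup ÷ 1000 g/kg ≈ 0.3 kg
maple syrup: (3 cup + 13 tbsp = 3.8125 cup) × 19/8 × 240 mL/cup ≈ 2173.1 mL
sliced almonds: (1 tbsp + 1 tsp = 4/3 tbsp) × 19/8 ÷ 16 tbsp/cup × 108 g/cup ≈ 21.4 g
cornstarch: (3 tbsp + 1 tsp = 10/3 tbsp) × 19/8 ÷ 16 tbsp/cup × 128 g/cup ≈ 63.3 g
powdered sugar: 1.75 cup × 19/8 × 120 g/cup ÷ 1000 g/kg ≈ 0.5 kg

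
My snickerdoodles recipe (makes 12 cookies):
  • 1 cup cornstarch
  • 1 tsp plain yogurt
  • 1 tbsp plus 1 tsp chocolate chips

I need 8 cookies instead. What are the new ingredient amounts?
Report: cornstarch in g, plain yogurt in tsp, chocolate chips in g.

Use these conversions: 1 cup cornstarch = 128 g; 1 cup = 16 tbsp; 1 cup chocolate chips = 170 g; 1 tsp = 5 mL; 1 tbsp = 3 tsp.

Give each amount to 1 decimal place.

Scaling factor: 8/12 = 2/3.
cornstarch: 1 cup × 2/3 × 128 g/cup ≈ 85.3 g
plain yogurt: 1 tsp × 2/3 ≈ 0.7 tsp
chocolate chips: (1 tbsp + 1 tsp = 4/3 tbsp) × 2/3 ÷ 16 tbsp/cup × 170 g/cup ≈ 9.4 g

cornstarch: 85.3 g; plain yogurt: 0.7 tsp; chocolate chips: 9.4 g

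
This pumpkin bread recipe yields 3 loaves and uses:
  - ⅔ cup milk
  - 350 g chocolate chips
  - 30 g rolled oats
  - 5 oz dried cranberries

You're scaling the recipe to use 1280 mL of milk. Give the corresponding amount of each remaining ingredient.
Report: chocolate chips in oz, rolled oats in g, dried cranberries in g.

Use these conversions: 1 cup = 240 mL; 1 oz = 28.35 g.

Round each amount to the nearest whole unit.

The original recipe has 160 mL of milk, so the scaling factor is 1280 ÷ 160 = 8.
chocolate chips: 350 g × 8 ÷ 28.35 g/oz ≈ 99 oz
rolled oats: 30 g × 8 = 240 g
dried cranberries: 5 oz × 8 × 28.35 g/oz = 1134 g

chocolate chips: 99 oz; rolled oats: 240 g; dried cranberries: 1134 g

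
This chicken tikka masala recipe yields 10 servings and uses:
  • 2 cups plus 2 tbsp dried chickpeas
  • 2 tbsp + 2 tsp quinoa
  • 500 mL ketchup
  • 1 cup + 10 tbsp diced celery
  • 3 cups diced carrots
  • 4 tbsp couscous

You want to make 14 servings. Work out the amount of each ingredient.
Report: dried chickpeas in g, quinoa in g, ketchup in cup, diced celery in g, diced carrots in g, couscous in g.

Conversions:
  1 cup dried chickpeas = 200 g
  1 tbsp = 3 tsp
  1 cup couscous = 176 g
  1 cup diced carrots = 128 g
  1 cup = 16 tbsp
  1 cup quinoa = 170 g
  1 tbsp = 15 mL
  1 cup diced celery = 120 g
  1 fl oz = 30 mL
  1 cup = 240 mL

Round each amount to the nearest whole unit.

Scaling factor: 14/10 = 7/5 = 1.4.
dried chickpeas: (2 cup + 2 tbsp = 2.125 cup) × 7/5 × 200 g/cup = 595 g
quinoa: (2 tbsp + 2 tsp = 8/3 tbsp) × 7/5 ÷ 16 tbsp/cup × 170 g/cup ≈ 40 g
ketchup: 500 mL × 7/5 ÷ 240 mL/cup ≈ 3 cup
diced celery: (1 cup + 10 tbsp = 1.625 cup) × 7/5 × 120 g/cup = 273 g
diced carrots: 3 cup × 7/5 × 128 g/cup ≈ 538 g
couscous: 4 tbsp × 7/5 ÷ 16 tbsp/cup × 176 g/cup ≈ 62 g

dried chickpeas: 595 g; quinoa: 40 g; ketchup: 3 cup; diced celery: 273 g; diced carrots: 538 g; couscous: 62 g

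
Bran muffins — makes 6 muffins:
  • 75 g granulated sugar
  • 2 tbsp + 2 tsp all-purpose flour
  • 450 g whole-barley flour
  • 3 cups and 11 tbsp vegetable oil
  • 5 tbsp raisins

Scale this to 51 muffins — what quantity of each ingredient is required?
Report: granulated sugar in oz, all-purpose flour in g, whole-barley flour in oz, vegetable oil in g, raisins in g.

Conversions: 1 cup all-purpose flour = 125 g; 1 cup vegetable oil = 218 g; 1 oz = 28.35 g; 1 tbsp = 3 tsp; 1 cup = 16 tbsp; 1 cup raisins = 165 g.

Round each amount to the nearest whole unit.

granulated sugar: 22 oz; all-purpose flour: 177 g; whole-barley flour: 135 oz; vegetable oil: 6833 g; raisins: 438 g

Scaling factor: 51/6 = 17/2 = 8.5.
granulated sugar: 75 g × 17/2 ÷ 28.35 g/oz ≈ 22 oz
all-purpose flour: (2 tbsp + 2 tsp = 8/3 tbsp) × 17/2 ÷ 16 tbsp/cup × 125 g/cup ≈ 177 g
whole-barley flour: 450 g × 17/2 ÷ 28.35 g/oz ≈ 135 oz
vegetable oil: (3 cup + 11 tbsp = 3.6875 cup) × 17/2 × 218 g/cup ≈ 6833 g
raisins: 5 tbsp × 17/2 ÷ 16 tbsp/cup × 165 g/cup ≈ 438 g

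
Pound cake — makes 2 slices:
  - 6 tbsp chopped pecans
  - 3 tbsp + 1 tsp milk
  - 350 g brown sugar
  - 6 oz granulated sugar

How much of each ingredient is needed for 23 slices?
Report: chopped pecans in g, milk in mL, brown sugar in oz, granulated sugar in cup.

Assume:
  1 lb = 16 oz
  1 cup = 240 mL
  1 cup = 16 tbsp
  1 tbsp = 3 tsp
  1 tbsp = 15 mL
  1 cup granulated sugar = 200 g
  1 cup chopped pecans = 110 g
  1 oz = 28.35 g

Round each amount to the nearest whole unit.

chopped pecans: 474 g; milk: 575 mL; brown sugar: 142 oz; granulated sugar: 10 cup

Scaling factor: 23/2 = 11.5.
chopped pecans: 6 tbsp × 23/2 ÷ 16 tbsp/cup × 110 g/cup ≈ 474 g
milk: (3 tbsp + 1 tsp = 10/3 tbsp) × 23/2 × 15 mL/tbsp = 575 mL
brown sugar: 350 g × 23/2 ÷ 28.35 g/oz ≈ 142 oz
granulated sugar: 6 oz × 23/2 × 28.35 g/oz ÷ 200 g/cup ≈ 10 cup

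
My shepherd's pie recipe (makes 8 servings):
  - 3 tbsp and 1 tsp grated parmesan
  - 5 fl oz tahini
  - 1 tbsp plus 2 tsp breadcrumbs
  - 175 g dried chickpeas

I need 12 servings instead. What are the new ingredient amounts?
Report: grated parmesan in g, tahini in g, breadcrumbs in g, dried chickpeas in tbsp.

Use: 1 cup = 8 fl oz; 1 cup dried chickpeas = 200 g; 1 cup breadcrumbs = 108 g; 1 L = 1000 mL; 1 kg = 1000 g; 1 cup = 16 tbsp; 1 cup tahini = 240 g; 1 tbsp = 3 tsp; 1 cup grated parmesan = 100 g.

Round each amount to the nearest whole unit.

grated parmesan: 31 g; tahini: 225 g; breadcrumbs: 17 g; dried chickpeas: 21 tbsp

Scaling factor: 12/8 = 3/2 = 1.5.
grated parmesan: (3 tbsp + 1 tsp = 10/3 tbsp) × 3/2 ÷ 16 tbsp/cup × 100 g/cup ≈ 31 g
tahini: 5 fl oz × 3/2 ÷ 8 fl oz/cup × 240 g/cup = 225 g
breadcrumbs: (1 tbsp + 2 tsp = 5/3 tbsp) × 3/2 ÷ 16 tbsp/cup × 108 g/cup ≈ 17 g
dried chickpeas: 175 g × 3/2 ÷ 200 g/cup × 16 tbsp/cup = 21 tbsp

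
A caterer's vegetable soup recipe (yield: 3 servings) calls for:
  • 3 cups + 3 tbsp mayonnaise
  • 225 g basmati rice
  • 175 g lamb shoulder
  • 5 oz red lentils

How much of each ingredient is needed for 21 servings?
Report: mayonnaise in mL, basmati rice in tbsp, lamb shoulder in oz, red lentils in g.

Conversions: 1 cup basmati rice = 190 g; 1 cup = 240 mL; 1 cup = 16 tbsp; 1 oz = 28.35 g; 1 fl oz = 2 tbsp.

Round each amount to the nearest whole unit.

Scaling factor: 21/3 = 7.
mayonnaise: (3 cup + 3 tbsp = 3.1875 cup) × 7 × 240 mL/cup = 5355 mL
basmati rice: 225 g × 7 ÷ 190 g/cup × 16 tbsp/cup ≈ 133 tbsp
lamb shoulder: 175 g × 7 ÷ 28.35 g/oz ≈ 43 oz
red lentils: 5 oz × 7 × 28.35 g/oz ≈ 992 g

mayonnaise: 5355 mL; basmati rice: 133 tbsp; lamb shoulder: 43 oz; red lentils: 992 g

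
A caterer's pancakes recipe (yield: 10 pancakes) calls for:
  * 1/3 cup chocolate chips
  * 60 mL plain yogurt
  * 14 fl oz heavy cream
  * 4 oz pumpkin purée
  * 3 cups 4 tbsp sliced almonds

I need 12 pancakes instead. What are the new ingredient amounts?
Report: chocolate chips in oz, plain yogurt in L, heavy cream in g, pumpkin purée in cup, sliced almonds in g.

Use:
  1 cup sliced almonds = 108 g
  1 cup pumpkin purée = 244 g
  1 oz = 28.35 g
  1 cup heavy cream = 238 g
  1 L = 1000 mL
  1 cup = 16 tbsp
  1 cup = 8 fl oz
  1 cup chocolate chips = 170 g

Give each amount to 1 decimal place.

Scaling factor: 12/10 = 6/5 = 1.2.
chocolate chips: 1/3 cup × 6/5 × 170 g/cup ÷ 28.35 g/oz ≈ 2.4 oz
plain yogurt: 60 mL × 6/5 ÷ 1000 mL/L ≈ 0.1 L
heavy cream: 14 fl oz × 6/5 ÷ 8 fl oz/cup × 238 g/cup = 499.8 g
pumpkin purée: 4 oz × 6/5 × 28.35 g/oz ÷ 244 g/cup ≈ 0.6 cup
sliced almonds: (3 cup + 4 tbsp = 3.25 cup) × 6/5 × 108 g/cup = 421.2 g

chocolate chips: 2.4 oz; plain yogurt: 0.1 L; heavy cream: 499.8 g; pumpkin purée: 0.6 cup; sliced almonds: 421.2 g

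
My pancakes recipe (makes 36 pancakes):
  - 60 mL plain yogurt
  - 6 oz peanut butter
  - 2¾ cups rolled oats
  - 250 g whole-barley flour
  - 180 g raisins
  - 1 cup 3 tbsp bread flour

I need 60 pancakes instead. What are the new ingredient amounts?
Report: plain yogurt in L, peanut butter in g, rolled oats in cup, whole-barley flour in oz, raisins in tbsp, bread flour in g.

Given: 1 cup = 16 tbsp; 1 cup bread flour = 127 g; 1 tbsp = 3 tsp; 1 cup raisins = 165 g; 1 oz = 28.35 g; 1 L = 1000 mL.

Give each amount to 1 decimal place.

Scaling factor: 60/36 = 5/3.
plain yogurt: 60 mL × 5/3 ÷ 1000 mL/L = 0.1 L
peanut butter: 6 oz × 5/3 × 28.35 g/oz = 283.5 g
rolled oats: 2.75 cup × 5/3 ≈ 4.6 cup
whole-barley flour: 250 g × 5/3 ÷ 28.35 g/oz ≈ 14.7 oz
raisins: 180 g × 5/3 ÷ 165 g/cup × 16 tbsp/cup ≈ 29.1 tbsp
bread flour: (1 cup + 3 tbsp = 1.1875 cup) × 5/3 × 127 g/cup ≈ 251.4 g

plain yogurt: 0.1 L; peanut butter: 283.5 g; rolled oats: 4.6 cup; whole-barley flour: 14.7 oz; raisins: 29.1 tbsp; bread flour: 251.4 g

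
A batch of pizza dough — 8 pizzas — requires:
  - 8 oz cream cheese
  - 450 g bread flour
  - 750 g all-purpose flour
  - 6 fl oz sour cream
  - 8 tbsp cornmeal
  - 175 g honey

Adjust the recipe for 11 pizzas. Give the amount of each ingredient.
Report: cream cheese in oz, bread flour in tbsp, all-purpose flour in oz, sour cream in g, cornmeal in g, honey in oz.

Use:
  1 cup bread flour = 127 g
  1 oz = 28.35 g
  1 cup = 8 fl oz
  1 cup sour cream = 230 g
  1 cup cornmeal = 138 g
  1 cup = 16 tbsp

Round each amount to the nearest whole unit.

cream cheese: 11 oz; bread flour: 78 tbsp; all-purpose flour: 36 oz; sour cream: 237 g; cornmeal: 95 g; honey: 8 oz

Scaling factor: 11/8 = 1.375.
cream cheese: 8 oz × 11/8 = 11 oz
bread flour: 450 g × 11/8 ÷ 127 g/cup × 16 tbsp/cup ≈ 78 tbsp
all-purpose flour: 750 g × 11/8 ÷ 28.35 g/oz ≈ 36 oz
sour cream: 6 fl oz × 11/8 ÷ 8 fl oz/cup × 230 g/cup ≈ 237 g
cornmeal: 8 tbsp × 11/8 ÷ 16 tbsp/cup × 138 g/cup ≈ 95 g
honey: 175 g × 11/8 ÷ 28.35 g/oz ≈ 8 oz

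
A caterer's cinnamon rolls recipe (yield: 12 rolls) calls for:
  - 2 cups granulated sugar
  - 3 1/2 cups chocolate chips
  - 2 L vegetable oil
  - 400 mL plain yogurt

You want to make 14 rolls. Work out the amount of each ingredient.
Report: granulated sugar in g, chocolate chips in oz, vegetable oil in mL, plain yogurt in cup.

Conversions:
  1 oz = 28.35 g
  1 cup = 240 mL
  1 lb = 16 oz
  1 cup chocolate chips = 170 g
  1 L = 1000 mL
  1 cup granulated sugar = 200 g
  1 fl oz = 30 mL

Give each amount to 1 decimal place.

granulated sugar: 466.7 g; chocolate chips: 24.5 oz; vegetable oil: 2333.3 mL; plain yogurt: 1.9 cup

Scaling factor: 14/12 = 7/6.
granulated sugar: 2 cup × 7/6 × 200 g/cup ≈ 466.7 g
chocolate chips: 3.5 cup × 7/6 × 170 g/cup ÷ 28.35 g/oz ≈ 24.5 oz
vegetable oil: 2 L × 7/6 × 1000 mL/L ≈ 2333.3 mL
plain yogurt: 400 mL × 7/6 ÷ 240 mL/cup ≈ 1.9 cup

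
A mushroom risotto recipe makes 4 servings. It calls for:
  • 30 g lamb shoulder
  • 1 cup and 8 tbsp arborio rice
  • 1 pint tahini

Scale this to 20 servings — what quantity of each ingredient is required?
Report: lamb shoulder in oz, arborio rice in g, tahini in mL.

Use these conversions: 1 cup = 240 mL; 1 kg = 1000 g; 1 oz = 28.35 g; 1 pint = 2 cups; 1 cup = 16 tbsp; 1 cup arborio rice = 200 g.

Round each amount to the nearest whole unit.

Scaling factor: 20/4 = 5.
lamb shoulder: 30 g × 5 ÷ 28.35 g/oz ≈ 5 oz
arborio rice: (1 cup + 8 tbsp = 1.5 cup) × 5 × 200 g/cup = 1500 g
tahini: 1 pint × 5 × 2 cup/pint × 240 mL/cup = 2400 mL

lamb shoulder: 5 oz; arborio rice: 1500 g; tahini: 2400 mL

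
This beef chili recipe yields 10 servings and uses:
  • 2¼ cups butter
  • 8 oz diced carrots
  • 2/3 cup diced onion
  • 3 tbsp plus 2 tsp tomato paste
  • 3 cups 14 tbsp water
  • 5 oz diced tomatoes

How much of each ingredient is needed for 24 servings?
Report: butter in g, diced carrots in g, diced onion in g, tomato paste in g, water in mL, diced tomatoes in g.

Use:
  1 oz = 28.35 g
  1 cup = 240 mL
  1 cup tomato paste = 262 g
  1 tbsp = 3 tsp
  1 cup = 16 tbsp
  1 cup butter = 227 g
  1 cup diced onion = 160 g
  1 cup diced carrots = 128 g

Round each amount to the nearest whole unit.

butter: 1226 g; diced carrots: 544 g; diced onion: 256 g; tomato paste: 144 g; water: 2232 mL; diced tomatoes: 340 g

Scaling factor: 24/10 = 12/5 = 2.4.
butter: 2.25 cup × 12/5 × 227 g/cup ≈ 1226 g
diced carrots: 8 oz × 12/5 × 28.35 g/oz ≈ 544 g
diced onion: 2/3 cup × 12/5 × 160 g/cup = 256 g
tomato paste: (3 tbsp + 2 tsp = 11/3 tbsp) × 12/5 ÷ 16 tbsp/cup × 262 g/cup ≈ 144 g
water: (3 cup + 14 tbsp = 3.875 cup) × 12/5 × 240 mL/cup = 2232 mL
diced tomatoes: 5 oz × 12/5 × 28.35 g/oz ≈ 340 g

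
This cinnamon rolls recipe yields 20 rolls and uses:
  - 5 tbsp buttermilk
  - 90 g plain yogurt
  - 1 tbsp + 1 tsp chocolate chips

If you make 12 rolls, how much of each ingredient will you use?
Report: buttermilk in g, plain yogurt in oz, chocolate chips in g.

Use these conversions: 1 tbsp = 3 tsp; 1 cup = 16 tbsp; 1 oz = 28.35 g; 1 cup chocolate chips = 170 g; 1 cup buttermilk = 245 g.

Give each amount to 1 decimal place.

buttermilk: 45.9 g; plain yogurt: 1.9 oz; chocolate chips: 8.5 g

Scaling factor: 12/20 = 3/5 = 0.6.
buttermilk: 5 tbsp × 3/5 ÷ 16 tbsp/cup × 245 g/cup ≈ 45.9 g
plain yogurt: 90 g × 3/5 ÷ 28.35 g/oz ≈ 1.9 oz
chocolate chips: (1 tbsp + 1 tsp = 4/3 tbsp) × 3/5 ÷ 16 tbsp/cup × 170 g/cup = 8.5 g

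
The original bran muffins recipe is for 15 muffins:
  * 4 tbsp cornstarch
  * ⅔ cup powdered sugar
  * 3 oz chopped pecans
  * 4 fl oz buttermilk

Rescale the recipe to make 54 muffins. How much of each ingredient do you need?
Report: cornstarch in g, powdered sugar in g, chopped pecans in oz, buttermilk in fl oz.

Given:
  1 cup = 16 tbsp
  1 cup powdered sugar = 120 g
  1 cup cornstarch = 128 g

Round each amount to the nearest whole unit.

Scaling factor: 54/15 = 18/5 = 3.6.
cornstarch: 4 tbsp × 18/5 ÷ 16 tbsp/cup × 128 g/cup ≈ 115 g
powdered sugar: 2/3 cup × 18/5 × 120 g/cup = 288 g
chopped pecans: 3 oz × 18/5 ≈ 11 oz
buttermilk: 4 fl oz × 18/5 ≈ 14 fl oz

cornstarch: 115 g; powdered sugar: 288 g; chopped pecans: 11 oz; buttermilk: 14 fl oz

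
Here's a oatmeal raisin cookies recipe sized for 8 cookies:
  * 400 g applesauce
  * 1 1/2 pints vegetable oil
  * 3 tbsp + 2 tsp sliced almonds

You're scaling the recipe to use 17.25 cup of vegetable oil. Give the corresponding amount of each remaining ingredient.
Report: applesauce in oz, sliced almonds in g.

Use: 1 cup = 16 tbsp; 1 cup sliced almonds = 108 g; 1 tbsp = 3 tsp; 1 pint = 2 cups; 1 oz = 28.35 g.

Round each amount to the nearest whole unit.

The original recipe has 3 cup of vegetable oil, so the scaling factor is 17.25 ÷ 3 = 23/4 = 5.75.
applesauce: 400 g × 23/4 ÷ 28.35 g/oz ≈ 81 oz
sliced almonds: (3 tbsp + 2 tsp = 11/3 tbsp) × 23/4 ÷ 16 tbsp/cup × 108 g/cup ≈ 142 g

applesauce: 81 oz; sliced almonds: 142 g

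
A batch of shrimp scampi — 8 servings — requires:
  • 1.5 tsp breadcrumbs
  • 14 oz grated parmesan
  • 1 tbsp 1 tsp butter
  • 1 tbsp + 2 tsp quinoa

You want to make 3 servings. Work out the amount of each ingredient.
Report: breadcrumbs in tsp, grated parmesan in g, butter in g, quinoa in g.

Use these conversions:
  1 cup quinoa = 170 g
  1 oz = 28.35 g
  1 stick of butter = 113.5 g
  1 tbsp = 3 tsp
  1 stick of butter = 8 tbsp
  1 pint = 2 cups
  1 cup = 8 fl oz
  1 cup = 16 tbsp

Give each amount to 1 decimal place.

breadcrumbs: 0.6 tsp; grated parmesan: 148.8 g; butter: 7.1 g; quinoa: 6.6 g

Scaling factor: 3/8 = 0.375.
breadcrumbs: 1.5 tsp × 3/8 ≈ 0.6 tsp
grated parmesan: 14 oz × 3/8 × 28.35 g/oz ≈ 148.8 g
butter: (1 tbsp + 1 tsp = 4/3 tbsp) × 3/8 ÷ 8 tbsp/stick × 113.5 g/stick ≈ 7.1 g
quinoa: (1 tbsp + 2 tsp = 5/3 tbsp) × 3/8 ÷ 16 tbsp/cup × 170 g/cup ≈ 6.6 g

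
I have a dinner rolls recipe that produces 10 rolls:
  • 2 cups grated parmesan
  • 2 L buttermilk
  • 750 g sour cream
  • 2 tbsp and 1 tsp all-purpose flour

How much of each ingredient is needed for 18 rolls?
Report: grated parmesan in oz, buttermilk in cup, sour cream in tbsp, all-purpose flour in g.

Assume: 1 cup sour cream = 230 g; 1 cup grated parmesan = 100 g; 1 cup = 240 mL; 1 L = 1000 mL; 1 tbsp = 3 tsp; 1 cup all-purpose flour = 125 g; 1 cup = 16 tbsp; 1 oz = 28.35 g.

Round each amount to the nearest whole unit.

Scaling factor: 18/10 = 9/5 = 1.8.
grated parmesan: 2 cup × 9/5 × 100 g/cup ÷ 28.35 g/oz ≈ 13 oz
buttermilk: 2 L × 9/5 × 1000 mL/L ÷ 240 mL/cup = 15 cup
sour cream: 750 g × 9/5 ÷ 230 g/cup × 16 tbsp/cup ≈ 94 tbsp
all-purpose flour: (2 tbsp + 1 tsp = 7/3 tbsp) × 9/5 ÷ 16 tbsp/cup × 125 g/cup ≈ 33 g

grated parmesan: 13 oz; buttermilk: 15 cup; sour cream: 94 tbsp; all-purpose flour: 33 g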